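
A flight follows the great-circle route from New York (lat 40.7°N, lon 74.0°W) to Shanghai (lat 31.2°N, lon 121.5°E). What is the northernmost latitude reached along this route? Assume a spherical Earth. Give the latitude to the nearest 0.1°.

≈ 79.6°N

The great circle lies in the plane with unit normal n̂ = (p₁ × p₂)/|p₁ × p₂|.
Here n̂_z ≈ -0.181; the vertex latitude is φ_max = arccos|n̂_z| ≈ 79.6°.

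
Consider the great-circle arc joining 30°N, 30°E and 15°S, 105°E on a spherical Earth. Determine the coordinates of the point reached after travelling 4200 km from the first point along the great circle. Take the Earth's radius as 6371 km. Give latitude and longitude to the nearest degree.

≈ 12°N, 66°E

Convert each endpoint to a unit vector on the sphere (x = cos φ cos λ, y = cos φ sin λ, z = sin φ).
The central angle between the endpoints is δ = arccos(p₁·p₂) ≈ 1.484 rad (85.0°). The total great-circle distance is δ·R ≈ 1.484 × 6371 ≈ 9452 km, so the target fraction is f = 4200/9452 ≈ 0.444.
Interpolate at f ≈ 0.444 with slerp weights a = sin((1−f)δ)/sin δ ≈ 0.737, b = sin(fδ)/sin δ ≈ 0.615.
p = a·p₁ + b·p₂ ≈ (0.399, 0.893, 0.209); φ = arcsin(p_z) ≈ 12.08°, λ = atan2(p_y, p_x) ≈ 65.92°.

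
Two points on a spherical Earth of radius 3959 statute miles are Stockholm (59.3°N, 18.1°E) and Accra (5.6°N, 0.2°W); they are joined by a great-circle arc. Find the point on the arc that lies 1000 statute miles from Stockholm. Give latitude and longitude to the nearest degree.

Write both endpoints as unit vectors p₁, p₂ with components (cos φ cos λ, cos φ sin λ, sin φ).
The central angle between the endpoints is δ = arccos(p₁·p₂) ≈ 0.969 rad (55.5°). The total great-circle distance is δ·R ≈ 0.969 × 3959 ≈ 3835 mi, so the target fraction is f = 1000/3835 ≈ 0.261.
Interpolate at f ≈ 0.261 with slerp weights a = sin((1−f)δ)/sin δ ≈ 0.797, b = sin(fδ)/sin δ ≈ 0.303.
p = a·p₁ + b·p₂ ≈ (0.688, 0.125, 0.715); φ = arcsin(p_z) ≈ 45.60°, λ = atan2(p_y, p_x) ≈ 10.32°.

≈ 46°N, 10°E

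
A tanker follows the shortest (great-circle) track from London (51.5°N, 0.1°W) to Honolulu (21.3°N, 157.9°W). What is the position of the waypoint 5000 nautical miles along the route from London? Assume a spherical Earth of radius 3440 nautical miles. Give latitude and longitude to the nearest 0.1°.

≈ 41.9°N, 151.1°W

Convert each endpoint to a unit vector on the sphere (x = cos φ cos λ, y = cos φ sin λ, z = sin φ).
The central angle between the endpoints is δ = arccos(p₁·p₂) ≈ 1.826 rad (104.6°). The total great-circle distance is δ·R ≈ 1.826 × 3440 ≈ 6282 nmi, so the target fraction is f = 5000/6282 ≈ 0.796.
Interpolate at f ≈ 0.796 with slerp weights a = sin((1−f)δ)/sin δ ≈ 0.376, b = sin(fδ)/sin δ ≈ 1.026.
p = a·p₁ + b·p₂ ≈ (-0.652, -0.360, 0.667); φ = arcsin(p_z) ≈ 41.87°, λ = atan2(p_y, p_x) ≈ -151.07°.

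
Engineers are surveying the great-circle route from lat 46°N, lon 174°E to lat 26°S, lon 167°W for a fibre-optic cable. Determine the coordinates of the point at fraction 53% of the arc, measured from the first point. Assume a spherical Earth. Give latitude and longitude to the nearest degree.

Convert each endpoint to a unit vector on the sphere (x = cos φ cos λ, y = cos φ sin λ, z = sin φ).
The central angle between the endpoints is δ = arccos(p₁·p₂) ≈ 1.292 rad (74.0°).
Interpolate at f = 0.53 with slerp weights a = sin((1−f)δ)/sin δ ≈ 0.594, b = sin(fδ)/sin δ ≈ 0.658.
p = a·p₁ + b·p₂ ≈ (-0.986, -0.090, 0.139); φ = arcsin(p_z) ≈ 7.96°, λ = atan2(p_y, p_x) ≈ -174.79°.

≈ lat 8°N, lon 175°W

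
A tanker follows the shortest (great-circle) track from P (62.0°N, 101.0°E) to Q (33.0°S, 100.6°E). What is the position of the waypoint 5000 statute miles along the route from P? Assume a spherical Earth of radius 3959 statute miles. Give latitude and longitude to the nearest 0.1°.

Convert each endpoint to a unit vector on the sphere (x = cos φ cos λ, y = cos φ sin λ, z = sin φ).
The central angle between the endpoints is δ = arccos(p₁·p₂) ≈ 1.658 rad (95.0°). The total great-circle distance is δ·R ≈ 1.658 × 3959 ≈ 6564 mi, so the target fraction is f = 5000/6564 ≈ 0.762.
Interpolate at f ≈ 0.762 with slerp weights a = sin((1−f)δ)/sin δ ≈ 0.386, b = sin(fδ)/sin δ ≈ 0.957.
p = a·p₁ + b·p₂ ≈ (-0.182, 0.967, -0.180); φ = arcsin(p_z) ≈ -10.36°, λ = atan2(p_y, p_x) ≈ 100.67°.

≈ (10.4°S, 100.7°E)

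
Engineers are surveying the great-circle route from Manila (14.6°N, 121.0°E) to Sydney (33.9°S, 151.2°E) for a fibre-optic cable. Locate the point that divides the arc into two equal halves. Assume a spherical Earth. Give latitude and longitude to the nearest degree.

Convert each endpoint to a unit vector on the sphere (x = cos φ cos λ, y = cos φ sin λ, z = sin φ).
The central angle between the endpoints is δ = arccos(p₁·p₂) ≈ 0.984 rad (56.4°).
Interpolate at f = 1/2 with slerp weights a = sin((1−f)δ)/sin δ ≈ 0.567, b = sin(fδ)/sin δ ≈ 0.567.
p = a·p₁ + b·p₂ ≈ (-0.695, 0.697, -0.173); φ = arcsin(p_z) ≈ -9.99°, λ = atan2(p_y, p_x) ≈ 134.92°.

≈ (10°S, 135°E)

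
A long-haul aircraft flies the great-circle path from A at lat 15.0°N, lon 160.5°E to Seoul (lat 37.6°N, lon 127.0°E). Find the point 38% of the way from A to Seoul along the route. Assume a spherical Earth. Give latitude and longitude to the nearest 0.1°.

Convert each endpoint to a unit vector on the sphere (x = cos φ cos λ, y = cos φ sin λ, z = sin φ).
The central angle between the endpoints is δ = arccos(p₁·p₂) ≈ 0.650 rad (37.2°).
Interpolate at f = 0.38 with slerp weights a = sin((1−f)δ)/sin δ ≈ 0.648, b = sin(fδ)/sin δ ≈ 0.404.
p = a·p₁ + b·p₂ ≈ (-0.783, 0.465, 0.414); φ = arcsin(p_z) ≈ 24.47°, λ = atan2(p_y, p_x) ≈ 149.31°.

≈ lat 24.5°N, lon 149.3°E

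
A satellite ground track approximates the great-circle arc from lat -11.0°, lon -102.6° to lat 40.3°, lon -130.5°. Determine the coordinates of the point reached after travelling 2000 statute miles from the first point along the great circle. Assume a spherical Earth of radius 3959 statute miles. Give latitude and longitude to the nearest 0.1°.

≈ lat 15.3°, lon -114.9°

Write both endpoints as unit vectors p₁, p₂ with components (cos φ cos λ, cos φ sin λ, sin φ).
The central angle between the endpoints is δ = arccos(p₁·p₂) ≈ 1.002 rad (57.4°). The total great-circle distance is δ·R ≈ 1.002 × 3959 ≈ 3969 mi, so the target fraction is f = 2000/3969 ≈ 0.504.
Interpolate at f ≈ 0.504 with slerp weights a = sin((1−f)δ)/sin δ ≈ 0.566, b = sin(fδ)/sin δ ≈ 0.574.
p = a·p₁ + b·p₂ ≈ (-0.406, -0.875, 0.263); φ = arcsin(p_z) ≈ 15.27°, λ = atan2(p_y, p_x) ≈ -114.86°.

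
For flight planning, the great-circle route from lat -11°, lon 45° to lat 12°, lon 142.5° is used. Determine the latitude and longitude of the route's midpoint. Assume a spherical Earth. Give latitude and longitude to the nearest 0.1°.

≈ lat 0.8°, lon 93.6°

The haversine formula gives a central angle δ ≈ 1.737 rad (99.5°) between the endpoints.
Interpolate at f = 1/2 with slerp weights a = sin((1−f)δ)/sin δ ≈ 0.774, b = sin(fδ)/sin δ ≈ 0.774.
p = a·p₁ + b·p₂ ≈ (-0.063, 0.998, 0.013); φ = arcsin(p_z) ≈ 0.76°, λ = atan2(p_y, p_x) ≈ 93.63°.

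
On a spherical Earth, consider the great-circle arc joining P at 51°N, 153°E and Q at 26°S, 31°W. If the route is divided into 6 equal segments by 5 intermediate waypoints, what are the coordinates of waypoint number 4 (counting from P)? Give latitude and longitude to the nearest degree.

≈ 25°N, 36°W

The haversine formula gives a central angle δ ≈ 2.702 rad (154.8°) between the endpoints.
Interpolate at f = 4/6 with slerp weights a = sin((1−f)δ)/sin δ ≈ 1.842, b = sin(fδ)/sin δ ≈ 2.288.
p = a·p₁ + b·p₂ ≈ (0.730, -0.533, 0.428); φ = arcsin(p_z) ≈ 25.37°, λ = atan2(p_y, p_x) ≈ -36.13°.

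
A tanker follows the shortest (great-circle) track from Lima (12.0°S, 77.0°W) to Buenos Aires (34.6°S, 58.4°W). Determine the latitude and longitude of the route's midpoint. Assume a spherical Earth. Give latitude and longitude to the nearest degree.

The haversine formula gives a central angle δ ≈ 0.492 rad (28.2°) between the endpoints.
Interpolate at f = 1/2 with slerp weights a = sin((1−f)δ)/sin δ ≈ 0.516, b = sin(fδ)/sin δ ≈ 0.516.
p = a·p₁ + b·p₂ ≈ (0.336, -0.853, -0.400); φ = arcsin(p_z) ≈ -23.57°, λ = atan2(p_y, p_x) ≈ -68.51°.

≈ (24°S, 69°W)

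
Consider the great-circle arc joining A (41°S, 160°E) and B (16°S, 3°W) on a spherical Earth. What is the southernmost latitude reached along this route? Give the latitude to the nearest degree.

≈ 76°S

The great circle lies in the plane with unit normal n̂ = (p₁ × p₂)/|p₁ × p₂|.
Here n̂_z ≈ -0.247; the vertex latitude is φ_max = arccos|n̂_z| ≈ 75.7°.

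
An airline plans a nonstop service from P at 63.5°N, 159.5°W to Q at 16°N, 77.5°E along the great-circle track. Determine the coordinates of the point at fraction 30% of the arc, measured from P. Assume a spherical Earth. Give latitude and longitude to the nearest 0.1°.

The haversine formula gives a central angle δ ≈ 1.558 rad (89.3°) between the endpoints.
Interpolate at f = 0.30 with slerp weights a = sin((1−f)δ)/sin δ ≈ 0.887, b = sin(fδ)/sin δ ≈ 0.451.
p = a·p₁ + b·p₂ ≈ (-0.277, 0.284, 0.918); φ = arcsin(p_z) ≈ 66.62°, λ = atan2(p_y, p_x) ≈ 134.26°.

≈ 66.6°N, 134.3°E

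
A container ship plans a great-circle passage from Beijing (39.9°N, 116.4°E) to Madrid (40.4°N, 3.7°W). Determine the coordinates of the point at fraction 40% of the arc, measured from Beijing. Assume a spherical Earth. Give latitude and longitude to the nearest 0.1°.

≈ 58.3°N, 72.7°E

Convert each endpoint to a unit vector on the sphere (x = cos φ cos λ, y = cos φ sin λ, z = sin φ).
The central angle between the endpoints is δ = arccos(p₁·p₂) ≈ 1.448 rad (82.9°).
Interpolate at f = 0.40 with slerp weights a = sin((1−f)δ)/sin δ ≈ 0.769, b = sin(fδ)/sin δ ≈ 0.551.
p = a·p₁ + b·p₂ ≈ (0.157, 0.502, 0.851); φ = arcsin(p_z) ≈ 58.30°, λ = atan2(p_y, p_x) ≈ 72.65°.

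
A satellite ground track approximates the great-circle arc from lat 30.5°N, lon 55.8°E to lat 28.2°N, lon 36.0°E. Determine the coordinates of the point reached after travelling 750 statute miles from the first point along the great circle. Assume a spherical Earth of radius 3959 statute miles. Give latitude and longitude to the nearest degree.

Write both endpoints as unit vectors p₁, p₂ with components (cos φ cos λ, cos φ sin λ, sin φ).
The central angle between the endpoints is δ = arccos(p₁·p₂) ≈ 0.303 rad (17.4°). The total great-circle distance is δ·R ≈ 0.303 × 3959 ≈ 1201 mi, so the target fraction is f = 750/1201 ≈ 0.624.
Interpolate at f ≈ 0.624 with slerp weights a = sin((1−f)δ)/sin δ ≈ 0.381, b = sin(fδ)/sin δ ≈ 0.630.
p = a·p₁ + b·p₂ ≈ (0.634, 0.598, 0.491); φ = arcsin(p_z) ≈ 29.41°, λ = atan2(p_y, p_x) ≈ 43.33°.

≈ lat 29°N, lon 43°E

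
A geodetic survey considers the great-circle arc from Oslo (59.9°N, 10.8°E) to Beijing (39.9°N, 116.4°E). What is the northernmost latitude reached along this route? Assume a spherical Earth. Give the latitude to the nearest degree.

The great circle lies in the plane with unit normal n̂ = (p₁ × p₂)/|p₁ × p₂|.
Here n̂_z ≈ +0.415; the vertex latitude is φ_max = arccos|n̂_z| ≈ 65.5°.

≈ 65°N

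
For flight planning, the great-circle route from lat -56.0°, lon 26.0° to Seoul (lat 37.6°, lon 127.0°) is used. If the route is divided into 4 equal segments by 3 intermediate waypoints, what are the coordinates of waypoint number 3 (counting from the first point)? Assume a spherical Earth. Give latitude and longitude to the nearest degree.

≈ lat 12°, lon 106°

Write both endpoints as unit vectors p₁, p₂ with components (cos φ cos λ, cos φ sin λ, sin φ).
The central angle between the endpoints is δ = arccos(p₁·p₂) ≈ 2.202 rad (126.2°).
Interpolate at f = 3/4 with slerp weights a = sin((1−f)δ)/sin δ ≈ 0.648, b = sin(fδ)/sin δ ≈ 1.235.
p = a·p₁ + b·p₂ ≈ (-0.263, 0.940, 0.216); φ = arcsin(p_z) ≈ 12.48°, λ = atan2(p_y, p_x) ≈ 105.63°.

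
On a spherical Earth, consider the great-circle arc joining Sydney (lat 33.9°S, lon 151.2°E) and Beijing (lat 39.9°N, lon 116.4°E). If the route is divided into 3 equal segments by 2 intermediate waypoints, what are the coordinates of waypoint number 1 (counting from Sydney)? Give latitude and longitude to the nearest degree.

≈ lat 9°S, lon 139°E

From cos δ = sin φ₁ sin φ₂ + cos φ₁ cos φ₂ cos Δλ, the central angle is δ ≈ 1.405 rad (80.5°).
Interpolate at f = 1/3 with slerp weights a = sin((1−f)δ)/sin δ ≈ 0.817, b = sin(fδ)/sin δ ≈ 0.458.
p = a·p₁ + b·p₂ ≈ (-0.750, 0.641, -0.162); φ = arcsin(p_z) ≈ -9.32°, λ = atan2(p_y, p_x) ≈ 139.48°.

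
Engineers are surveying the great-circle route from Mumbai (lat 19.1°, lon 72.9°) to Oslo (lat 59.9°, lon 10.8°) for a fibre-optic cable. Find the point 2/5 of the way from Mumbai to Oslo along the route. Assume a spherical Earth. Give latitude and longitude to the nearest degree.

≈ lat 39°, lon 57°

The haversine formula gives a central angle δ ≈ 1.042 rad (59.7°) between the endpoints.
Interpolate at f = 2/5 with slerp weights a = sin((1−f)δ)/sin δ ≈ 0.678, b = sin(fδ)/sin δ ≈ 0.469.
p = a·p₁ + b·p₂ ≈ (0.419, 0.656, 0.627); φ = arcsin(p_z) ≈ 38.86°, λ = atan2(p_y, p_x) ≈ 57.42°.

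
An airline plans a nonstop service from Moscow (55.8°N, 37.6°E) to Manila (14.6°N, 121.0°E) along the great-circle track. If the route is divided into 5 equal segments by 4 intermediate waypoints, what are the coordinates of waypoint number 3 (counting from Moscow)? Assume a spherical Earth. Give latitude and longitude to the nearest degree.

≈ 38°N, 100°E

Convert each endpoint to a unit vector on the sphere (x = cos φ cos λ, y = cos φ sin λ, z = sin φ).
The central angle between the endpoints is δ = arccos(p₁·p₂) ≈ 1.296 rad (74.3°).
Interpolate at f = 3/5 with slerp weights a = sin((1−f)δ)/sin δ ≈ 0.515, b = sin(fδ)/sin δ ≈ 0.729.
p = a·p₁ + b·p₂ ≈ (-0.134, 0.781, 0.610); φ = arcsin(p_z) ≈ 37.56°, λ = atan2(p_y, p_x) ≈ 99.74°.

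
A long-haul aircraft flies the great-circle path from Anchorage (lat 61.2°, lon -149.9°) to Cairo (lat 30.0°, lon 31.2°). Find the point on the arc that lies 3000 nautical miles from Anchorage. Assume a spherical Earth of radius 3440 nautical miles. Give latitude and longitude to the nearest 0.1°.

From cos δ = sin φ₁ sin φ₂ + cos φ₁ cos φ₂ cos Δλ, the central angle is δ ≈ 1.550 rad (88.8°). The total great-circle distance is δ·R ≈ 1.550 × 3440 ≈ 5331 nmi, so the target fraction is f = 3000/5331 ≈ 0.563.
Interpolate at f ≈ 0.563 with slerp weights a = sin((1−f)δ)/sin δ ≈ 0.627, b = sin(fδ)/sin δ ≈ 0.766.
p = a·p₁ + b·p₂ ≈ (0.306, 0.192, 0.932); φ = arcsin(p_z) ≈ 68.82°, λ = atan2(p_y, p_x) ≈ 32.12°.

≈ lat 68.8°, lon 32.1°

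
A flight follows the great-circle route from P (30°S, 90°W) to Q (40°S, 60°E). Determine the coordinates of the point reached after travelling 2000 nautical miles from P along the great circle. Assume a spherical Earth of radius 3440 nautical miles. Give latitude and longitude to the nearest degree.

≈ (59°S, 65°W)

Write both endpoints as unit vectors p₁, p₂ with components (cos φ cos λ, cos φ sin λ, sin φ).
The central angle between the endpoints is δ = arccos(p₁·p₂) ≈ 1.827 rad (104.7°). The total great-circle distance is δ·R ≈ 1.827 × 3440 ≈ 6284 nmi, so the target fraction is f = 2000/6284 ≈ 0.318.
Interpolate at f ≈ 0.318 with slerp weights a = sin((1−f)δ)/sin δ ≈ 0.979, b = sin(fδ)/sin δ ≈ 0.568.
p = a·p₁ + b·p₂ ≈ (0.217, -0.472, -0.855); φ = arcsin(p_z) ≈ -58.72°, λ = atan2(p_y, p_x) ≈ -65.25°.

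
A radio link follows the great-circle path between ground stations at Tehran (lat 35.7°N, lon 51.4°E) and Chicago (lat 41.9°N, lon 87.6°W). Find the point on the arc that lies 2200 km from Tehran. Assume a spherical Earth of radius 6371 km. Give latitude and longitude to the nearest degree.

≈ lat 52°N, lon 36°E

The haversine formula gives a central angle δ ≈ 1.637 rad (93.8°) between the endpoints. The total great-circle distance is δ·R ≈ 1.637 × 6371 ≈ 10431 km, so the target fraction is f = 2200/10431 ≈ 0.211.
Interpolate at f ≈ 0.211 with slerp weights a = sin((1−f)δ)/sin δ ≈ 0.964, b = sin(fδ)/sin δ ≈ 0.339.
p = a·p₁ + b·p₂ ≈ (0.499, 0.359, 0.789); φ = arcsin(p_z) ≈ 52.07°, λ = atan2(p_y, p_x) ≈ 35.76°.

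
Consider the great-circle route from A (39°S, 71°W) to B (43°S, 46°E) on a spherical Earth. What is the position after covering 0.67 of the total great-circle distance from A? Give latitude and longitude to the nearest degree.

≈ (57°S, 10°E)

Convert each endpoint to a unit vector on the sphere (x = cos φ cos λ, y = cos φ sin λ, z = sin φ).
The central angle between the endpoints is δ = arccos(p₁·p₂) ≈ 1.399 rad (80.1°).
Interpolate at f = 0.67 with slerp weights a = sin((1−f)δ)/sin δ ≈ 0.452, b = sin(fδ)/sin δ ≈ 0.818.
p = a·p₁ + b·p₂ ≈ (0.530, 0.098, -0.842); φ = arcsin(p_z) ≈ -57.39°, λ = atan2(p_y, p_x) ≈ 10.49°.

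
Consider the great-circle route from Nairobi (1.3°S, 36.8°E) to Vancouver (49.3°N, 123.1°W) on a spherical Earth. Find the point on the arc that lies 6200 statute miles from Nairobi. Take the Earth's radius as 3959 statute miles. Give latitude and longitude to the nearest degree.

≈ 73°N, 48°W

From cos δ = sin φ₁ sin φ₂ + cos φ₁ cos φ₂ cos Δλ, the central angle is δ ≈ 2.252 rad (129.0°). The total great-circle distance is δ·R ≈ 2.252 × 3959 ≈ 8914 mi, so the target fraction is f = 6200/8914 ≈ 0.696.
Interpolate at f ≈ 0.696 with slerp weights a = sin((1−f)δ)/sin δ ≈ 0.815, b = sin(fδ)/sin δ ≈ 1.287.
p = a·p₁ + b·p₂ ≈ (0.194, -0.215, 0.957); φ = arcsin(p_z) ≈ 73.17°, λ = atan2(p_y, p_x) ≈ -47.96°.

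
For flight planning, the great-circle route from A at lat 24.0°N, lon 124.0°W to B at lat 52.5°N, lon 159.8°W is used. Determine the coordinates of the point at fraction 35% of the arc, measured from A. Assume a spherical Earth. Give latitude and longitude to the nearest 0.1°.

Convert each endpoint to a unit vector on the sphere (x = cos φ cos λ, y = cos φ sin λ, z = sin φ).
The central angle between the endpoints is δ = arccos(p₁·p₂) ≈ 0.686 rad (39.3°).
Interpolate at f = 0.35 with slerp weights a = sin((1−f)δ)/sin δ ≈ 0.681, b = sin(fδ)/sin δ ≈ 0.375.
p = a·p₁ + b·p₂ ≈ (-0.562, -0.595, 0.575); φ = arcsin(p_z) ≈ 35.08°, λ = atan2(p_y, p_x) ≈ -133.40°.

≈ lat 35.1°N, lon 133.4°W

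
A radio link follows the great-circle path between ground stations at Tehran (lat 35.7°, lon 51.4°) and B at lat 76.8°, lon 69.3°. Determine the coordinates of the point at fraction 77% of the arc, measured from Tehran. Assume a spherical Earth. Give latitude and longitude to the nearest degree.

≈ lat 68°, lon 60°

From cos δ = sin φ₁ sin φ₂ + cos φ₁ cos φ₂ cos Δλ, the central angle is δ ≈ 0.731 rad (41.9°).
Interpolate at f = 0.77 with slerp weights a = sin((1−f)δ)/sin δ ≈ 0.251, b = sin(fδ)/sin δ ≈ 0.799.
p = a·p₁ + b·p₂ ≈ (0.192, 0.330, 0.924); φ = arcsin(p_z) ≈ 67.58°, λ = atan2(p_y, p_x) ≈ 59.86°.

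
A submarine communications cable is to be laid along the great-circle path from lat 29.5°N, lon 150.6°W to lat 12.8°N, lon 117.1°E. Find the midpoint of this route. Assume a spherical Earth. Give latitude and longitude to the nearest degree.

≈ lat 29°N, lon 160°E

Convert each endpoint to a unit vector on the sphere (x = cos φ cos λ, y = cos φ sin λ, z = sin φ).
The central angle between the endpoints is δ = arccos(p₁·p₂) ≈ 1.496 rad (85.7°).
Interpolate at f = 1/2 with slerp weights a = sin((1−f)δ)/sin δ ≈ 0.682, b = sin(fδ)/sin δ ≈ 0.682.
p = a·p₁ + b·p₂ ≈ (-0.820, 0.301, 0.487); φ = arcsin(p_z) ≈ 29.14°, λ = atan2(p_y, p_x) ≈ 159.87°.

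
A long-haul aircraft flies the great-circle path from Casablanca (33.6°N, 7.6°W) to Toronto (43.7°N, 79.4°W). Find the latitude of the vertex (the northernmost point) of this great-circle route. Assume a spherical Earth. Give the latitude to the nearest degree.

≈ 46°N

The great circle lies in the plane with unit normal n̂ = (p₁ × p₂)/|p₁ × p₂|.
Here n̂_z ≈ -0.696; the vertex latitude is φ_max = arccos|n̂_z| ≈ 45.9°.
Check via Clairaut: cos φ_max = |cos φ₁| · sin C = cos(33.6°)·sin(56.7°) ≈ 0.696, again giving ≈ 45.9°.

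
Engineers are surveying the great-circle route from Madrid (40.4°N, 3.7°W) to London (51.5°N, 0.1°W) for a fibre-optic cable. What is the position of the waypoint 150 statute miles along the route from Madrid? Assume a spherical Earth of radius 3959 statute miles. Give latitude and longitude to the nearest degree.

Write both endpoints as unit vectors p₁, p₂ with components (cos φ cos λ, cos φ sin λ, sin φ).
The central angle between the endpoints is δ = arccos(p₁·p₂) ≈ 0.199 rad (11.4°). The total great-circle distance is δ·R ≈ 0.199 × 3959 ≈ 786 mi, so the target fraction is f = 150/786 ≈ 0.191.
Interpolate at f ≈ 0.191 with slerp weights a = sin((1−f)δ)/sin δ ≈ 0.811, b = sin(fδ)/sin δ ≈ 0.192.
p = a·p₁ + b·p₂ ≈ (0.736, -0.040, 0.676); φ = arcsin(p_z) ≈ 42.53°, λ = atan2(p_y, p_x) ≈ -3.12°.

≈ 43°N, 3°W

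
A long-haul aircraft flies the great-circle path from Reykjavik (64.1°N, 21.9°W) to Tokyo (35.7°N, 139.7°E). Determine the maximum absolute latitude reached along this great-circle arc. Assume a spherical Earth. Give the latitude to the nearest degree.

≈ 83°N

The great circle lies in the plane with unit normal n̂ = (p₁ × p₂)/|p₁ × p₂|.
Here n̂_z ≈ +0.114; the vertex latitude is φ_max = arccos|n̂_z| ≈ 83.5°.
Check via Clairaut: cos φ_max = |cos φ₁| · sin C = cos(64.1°)·sin(15.1°) ≈ 0.114, again giving ≈ 83.5°.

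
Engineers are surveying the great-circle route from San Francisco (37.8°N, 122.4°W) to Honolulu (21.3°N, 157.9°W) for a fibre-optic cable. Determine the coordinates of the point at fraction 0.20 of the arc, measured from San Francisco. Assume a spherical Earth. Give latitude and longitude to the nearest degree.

Write both endpoints as unit vectors p₁, p₂ with components (cos φ cos λ, cos φ sin λ, sin φ).
The central angle between the endpoints is δ = arccos(p₁·p₂) ≈ 0.606 rad (34.7°).
Interpolate at f = 0.20 with slerp weights a = sin((1−f)δ)/sin δ ≈ 0.818, b = sin(fδ)/sin δ ≈ 0.212.
p = a·p₁ + b·p₂ ≈ (-0.530, -0.620, 0.579); φ = arcsin(p_z) ≈ 35.35°, λ = atan2(p_y, p_x) ≈ -130.49°.

≈ (35°N, 130°W)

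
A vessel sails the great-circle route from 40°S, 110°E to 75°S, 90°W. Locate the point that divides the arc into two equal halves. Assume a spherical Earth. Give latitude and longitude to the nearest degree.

From cos δ = sin φ₁ sin φ₂ + cos φ₁ cos φ₂ cos Δλ, the central angle is δ ≈ 1.121 rad (64.2°).
Interpolate at f = 1/2 with slerp weights a = sin((1−f)δ)/sin δ ≈ 0.590, b = sin(fδ)/sin δ ≈ 0.590.
p = a·p₁ + b·p₂ ≈ (-0.155, 0.272, -0.950); φ = arcsin(p_z) ≈ -71.76°, λ = atan2(p_y, p_x) ≈ 119.61°.

≈ 72°S, 120°E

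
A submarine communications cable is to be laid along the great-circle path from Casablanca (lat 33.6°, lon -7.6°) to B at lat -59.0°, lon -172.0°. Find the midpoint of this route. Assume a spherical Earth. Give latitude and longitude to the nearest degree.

The haversine formula gives a central angle δ ≈ 2.663 rad (152.6°) between the endpoints.
Interpolate at f = 1/2 with slerp weights a = sin((1−f)δ)/sin δ ≈ 2.108, b = sin(fδ)/sin δ ≈ 2.108.
p = a·p₁ + b·p₂ ≈ (0.665, -0.383, -0.641); φ = arcsin(p_z) ≈ -39.83°, λ = atan2(p_y, p_x) ≈ -29.95°.

≈ lat -40°, lon -30°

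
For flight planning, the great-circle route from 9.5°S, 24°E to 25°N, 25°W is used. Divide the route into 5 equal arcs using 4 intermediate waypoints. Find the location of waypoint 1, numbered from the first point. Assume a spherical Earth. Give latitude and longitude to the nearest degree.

Write both endpoints as unit vectors p₁, p₂ with components (cos φ cos λ, cos φ sin λ, sin φ).
The central angle between the endpoints is δ = arccos(p₁·p₂) ≈ 1.028 rad (58.9°).
Interpolate at f = 1/5 with slerp weights a = sin((1−f)δ)/sin δ ≈ 0.856, b = sin(fδ)/sin δ ≈ 0.238.
p = a·p₁ + b·p₂ ≈ (0.967, 0.252, -0.040); φ = arcsin(p_z) ≈ -2.32°, λ = atan2(p_y, p_x) ≈ 14.61°.

≈ 2°S, 15°E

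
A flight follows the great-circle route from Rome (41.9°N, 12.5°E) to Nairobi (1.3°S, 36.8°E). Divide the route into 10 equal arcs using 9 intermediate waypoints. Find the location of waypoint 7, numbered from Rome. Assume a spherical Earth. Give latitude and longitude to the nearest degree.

≈ (12°N, 31°E)

From cos δ = sin φ₁ sin φ₂ + cos φ₁ cos φ₂ cos Δλ, the central angle is δ ≈ 0.846 rad (48.5°).
Interpolate at f = 7/10 with slerp weights a = sin((1−f)δ)/sin δ ≈ 0.335, b = sin(fδ)/sin δ ≈ 0.746.
p = a·p₁ + b·p₂ ≈ (0.841, 0.501, 0.207); φ = arcsin(p_z) ≈ 11.95°, λ = atan2(p_y, p_x) ≈ 30.77°.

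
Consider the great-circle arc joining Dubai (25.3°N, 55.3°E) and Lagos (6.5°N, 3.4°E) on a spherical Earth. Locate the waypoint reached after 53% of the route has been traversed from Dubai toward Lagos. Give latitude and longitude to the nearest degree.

From cos δ = sin φ₁ sin φ₂ + cos φ₁ cos φ₂ cos Δλ, the central angle is δ ≈ 0.924 rad (52.9°).
Interpolate at f = 0.53 with slerp weights a = sin((1−f)δ)/sin δ ≈ 0.527, b = sin(fδ)/sin δ ≈ 0.589.
p = a·p₁ + b·p₂ ≈ (0.856, 0.427, 0.292); φ = arcsin(p_z) ≈ 16.98°, λ = atan2(p_y, p_x) ≈ 26.49°.

≈ 17°N, 26°E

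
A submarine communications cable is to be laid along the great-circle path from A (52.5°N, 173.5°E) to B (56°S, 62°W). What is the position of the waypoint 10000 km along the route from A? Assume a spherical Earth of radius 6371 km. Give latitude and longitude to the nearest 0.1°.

From cos δ = sin φ₁ sin φ₂ + cos φ₁ cos φ₂ cos Δλ, the central angle is δ ≈ 2.588 rad (148.3°). The total great-circle distance is δ·R ≈ 2.588 × 6371 ≈ 16487 km, so the target fraction is f = 10000/16487 ≈ 0.607.
Interpolate at f ≈ 0.607 with slerp weights a = sin((1−f)δ)/sin δ ≈ 1.618, b = sin(fδ)/sin δ ≈ 1.901.
p = a·p₁ + b·p₂ ≈ (-0.480, -0.827, -0.292); φ = arcsin(p_z) ≈ -17.00°, λ = atan2(p_y, p_x) ≈ -120.11°.

≈ (17.0°S, 120.1°W)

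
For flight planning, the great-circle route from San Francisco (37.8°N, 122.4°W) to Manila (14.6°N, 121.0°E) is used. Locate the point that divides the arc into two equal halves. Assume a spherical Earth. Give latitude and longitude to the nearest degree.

Write both endpoints as unit vectors p₁, p₂ with components (cos φ cos λ, cos φ sin λ, sin φ).
The central angle between the endpoints is δ = arccos(p₁·p₂) ≈ 1.760 rad (100.8°).
Interpolate at f = 1/2 with slerp weights a = sin((1−f)δ)/sin δ ≈ 0.785, b = sin(fδ)/sin δ ≈ 0.785.
p = a·p₁ + b·p₂ ≈ (-0.723, 0.127, 0.679); φ = arcsin(p_z) ≈ 42.74°, λ = atan2(p_y, p_x) ≈ 170.01°.

≈ 43°N, 170°E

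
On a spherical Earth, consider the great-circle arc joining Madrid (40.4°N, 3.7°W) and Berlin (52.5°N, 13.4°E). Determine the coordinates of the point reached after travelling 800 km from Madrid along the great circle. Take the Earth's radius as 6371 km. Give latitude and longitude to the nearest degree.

Convert each endpoint to a unit vector on the sphere (x = cos φ cos λ, y = cos φ sin λ, z = sin φ).
The central angle between the endpoints is δ = arccos(p₁·p₂) ≈ 0.293 rad (16.8°). The total great-circle distance is δ·R ≈ 0.293 × 6371 ≈ 1869 km, so the target fraction is f = 800/1869 ≈ 0.428.
Interpolate at f ≈ 0.428 with slerp weights a = sin((1−f)δ)/sin δ ≈ 0.577, b = sin(fδ)/sin δ ≈ 0.433.
p = a·p₁ + b·p₂ ≈ (0.695, 0.033, 0.718); φ = arcsin(p_z) ≈ 45.88°, λ = atan2(p_y, p_x) ≈ 2.69°.

≈ (46°N, 3°E)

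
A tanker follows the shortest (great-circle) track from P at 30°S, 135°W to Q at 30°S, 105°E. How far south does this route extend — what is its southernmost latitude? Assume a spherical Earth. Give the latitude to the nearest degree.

≈ 49°S

The great circle lies in the plane with unit normal n̂ = (p₁ × p₂)/|p₁ × p₂|.
Here n̂_z ≈ -0.655; the vertex latitude is φ_max = arccos|n̂_z| ≈ 49.1°.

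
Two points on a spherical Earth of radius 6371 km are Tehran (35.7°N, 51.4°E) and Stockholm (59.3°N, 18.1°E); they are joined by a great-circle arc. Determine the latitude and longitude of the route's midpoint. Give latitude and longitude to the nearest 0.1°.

From cos δ = sin φ₁ sin φ₂ + cos φ₁ cos φ₂ cos Δλ, the central angle is δ ≈ 0.558 rad (32.0°).
Interpolate at f = 1/2 with slerp weights a = sin((1−f)δ)/sin δ ≈ 0.520, b = sin(fδ)/sin δ ≈ 0.520.
p = a·p₁ + b·p₂ ≈ (0.516, 0.413, 0.751); φ = arcsin(p_z) ≈ 48.65°, λ = atan2(p_y, p_x) ≈ 38.65°.

≈ (48.7°N, 38.7°E)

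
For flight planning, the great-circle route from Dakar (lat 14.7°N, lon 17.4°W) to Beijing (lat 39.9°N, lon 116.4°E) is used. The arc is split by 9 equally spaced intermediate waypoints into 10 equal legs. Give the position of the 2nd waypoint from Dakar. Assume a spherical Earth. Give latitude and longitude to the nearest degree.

≈ lat 32°N, lon 2°W

Write both endpoints as unit vectors p₁, p₂ with components (cos φ cos λ, cos φ sin λ, sin φ).
The central angle between the endpoints is δ = arccos(p₁·p₂) ≈ 1.929 rad (110.5°).
Interpolate at f = 2/10 with slerp weights a = sin((1−f)δ)/sin δ ≈ 1.067, b = sin(fδ)/sin δ ≈ 0.402.
p = a·p₁ + b·p₂ ≈ (0.848, -0.033, 0.529); φ = arcsin(p_z) ≈ 31.92°, λ = atan2(p_y, p_x) ≈ -2.20°.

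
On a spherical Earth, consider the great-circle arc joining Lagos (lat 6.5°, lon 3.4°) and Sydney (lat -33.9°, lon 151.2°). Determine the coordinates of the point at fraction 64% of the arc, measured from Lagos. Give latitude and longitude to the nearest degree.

Convert each endpoint to a unit vector on the sphere (x = cos φ cos λ, y = cos φ sin λ, z = sin φ).
The central angle between the endpoints is δ = arccos(p₁·p₂) ≈ 2.436 rad (139.6°).
Interpolate at f = 0.64 with slerp weights a = sin((1−f)δ)/sin δ ≈ 1.185, b = sin(fδ)/sin δ ≈ 1.541.
p = a·p₁ + b·p₂ ≈ (0.054, 0.686, -0.725); φ = arcsin(p_z) ≈ -46.51°, λ = atan2(p_y, p_x) ≈ 85.49°.

≈ lat -47°, lon 85°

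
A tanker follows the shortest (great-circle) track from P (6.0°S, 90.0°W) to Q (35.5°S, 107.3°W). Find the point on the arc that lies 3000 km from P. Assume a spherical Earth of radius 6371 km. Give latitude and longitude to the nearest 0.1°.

≈ (29.9°S, 103.3°W)

Convert each endpoint to a unit vector on the sphere (x = cos φ cos λ, y = cos φ sin λ, z = sin φ).
The central angle between the endpoints is δ = arccos(p₁·p₂) ≈ 0.585 rad (33.5°). The total great-circle distance is δ·R ≈ 0.585 × 6371 ≈ 3727 km, so the target fraction is f = 3000/3727 ≈ 0.805.
Interpolate at f ≈ 0.805 with slerp weights a = sin((1−f)δ)/sin δ ≈ 0.206, b = sin(fδ)/sin δ ≈ 0.822.
p = a·p₁ + b·p₂ ≈ (-0.199, -0.844, -0.499); φ = arcsin(p_z) ≈ -29.91°, λ = atan2(p_y, p_x) ≈ -103.27°.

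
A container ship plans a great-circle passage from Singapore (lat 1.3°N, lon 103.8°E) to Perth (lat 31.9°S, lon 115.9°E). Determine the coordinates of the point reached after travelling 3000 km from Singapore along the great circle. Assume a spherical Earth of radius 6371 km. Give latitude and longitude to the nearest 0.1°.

≈ lat 24.3°S, lon 112.7°E

From cos δ = sin φ₁ sin φ₂ + cos φ₁ cos φ₂ cos Δλ, the central angle is δ ≈ 0.613 rad (35.1°). The total great-circle distance is δ·R ≈ 0.613 × 6371 ≈ 3906 km, so the target fraction is f = 3000/3906 ≈ 0.768.
Interpolate at f ≈ 0.768 with slerp weights a = sin((1−f)δ)/sin δ ≈ 0.246, b = sin(fδ)/sin δ ≈ 0.789.
p = a·p₁ + b·p₂ ≈ (-0.351, 0.841, -0.411); φ = arcsin(p_z) ≈ -24.27°, λ = atan2(p_y, p_x) ≈ 112.65°.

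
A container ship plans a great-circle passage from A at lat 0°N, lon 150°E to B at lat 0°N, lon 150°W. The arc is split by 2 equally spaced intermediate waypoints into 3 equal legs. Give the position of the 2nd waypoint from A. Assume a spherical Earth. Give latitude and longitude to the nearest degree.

The haversine formula gives a central angle δ ≈ 1.047 rad (60.0°) between the endpoints.
Interpolate at f = 2/3 with slerp weights a = sin((1−f)δ)/sin δ ≈ 0.395, b = sin(fδ)/sin δ ≈ 0.742.
p = a·p₁ + b·p₂ ≈ (-0.985, -0.174, 0.000); φ = arcsin(p_z) ≈ 0.00°, λ = atan2(p_y, p_x) ≈ -170.00°.

≈ lat 0°N, lon 170°W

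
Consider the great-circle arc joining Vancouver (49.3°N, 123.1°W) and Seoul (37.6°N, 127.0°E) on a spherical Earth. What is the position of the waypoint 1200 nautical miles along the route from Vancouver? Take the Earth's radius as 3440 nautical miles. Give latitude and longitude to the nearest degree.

≈ (58°N, 154°W)

Convert each endpoint to a unit vector on the sphere (x = cos φ cos λ, y = cos φ sin λ, z = sin φ).
The central angle between the endpoints is δ = arccos(p₁·p₂) ≈ 1.280 rad (73.3°). The total great-circle distance is δ·R ≈ 1.280 × 3440 ≈ 4403 nmi, so the target fraction is f = 1200/4403 ≈ 0.273.
Interpolate at f ≈ 0.273 with slerp weights a = sin((1−f)δ)/sin δ ≈ 0.837, b = sin(fδ)/sin δ ≈ 0.357.
p = a·p₁ + b·p₂ ≈ (-0.468, -0.232, 0.853); φ = arcsin(p_z) ≈ 58.50°, λ = atan2(p_y, p_x) ≈ -153.67°.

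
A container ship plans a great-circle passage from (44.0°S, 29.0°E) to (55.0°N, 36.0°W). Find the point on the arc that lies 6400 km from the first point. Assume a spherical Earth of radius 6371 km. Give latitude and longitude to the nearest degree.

Convert each endpoint to a unit vector on the sphere (x = cos φ cos λ, y = cos φ sin λ, z = sin φ).
The central angle between the endpoints is δ = arccos(p₁·p₂) ≈ 1.976 rad (113.2°). The total great-circle distance is δ·R ≈ 1.976 × 6371 ≈ 12592 km, so the target fraction is f = 6400/12592 ≈ 0.508.
Interpolate at f ≈ 0.508 with slerp weights a = sin((1−f)δ)/sin δ ≈ 0.899, b = sin(fδ)/sin δ ≈ 0.918.
p = a·p₁ + b·p₂ ≈ (0.992, 0.004, 0.128); φ = arcsin(p_z) ≈ 7.35°, λ = atan2(p_y, p_x) ≈ 0.22°.

≈ (7°N, 0°E)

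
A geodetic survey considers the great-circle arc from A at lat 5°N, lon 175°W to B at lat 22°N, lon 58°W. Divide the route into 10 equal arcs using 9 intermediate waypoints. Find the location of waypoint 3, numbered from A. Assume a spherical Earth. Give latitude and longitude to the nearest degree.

≈ lat 19°N, lon 143°W

Convert each endpoint to a unit vector on the sphere (x = cos φ cos λ, y = cos φ sin λ, z = sin φ).
The central angle between the endpoints is δ = arccos(p₁·p₂) ≈ 1.968 rad (112.7°).
Interpolate at f = 3/10 with slerp weights a = sin((1−f)δ)/sin δ ≈ 1.064, b = sin(fδ)/sin δ ≈ 0.604.
p = a·p₁ + b·p₂ ≈ (-0.759, -0.567, 0.319); φ = arcsin(p_z) ≈ 18.59°, λ = atan2(p_y, p_x) ≈ -143.26°.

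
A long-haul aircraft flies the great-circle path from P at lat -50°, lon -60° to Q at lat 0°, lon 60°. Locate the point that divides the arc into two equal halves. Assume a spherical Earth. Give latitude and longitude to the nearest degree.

Write both endpoints as unit vectors p₁, p₂ with components (cos φ cos λ, cos φ sin λ, sin φ).
The central angle between the endpoints is δ = arccos(p₁·p₂) ≈ 1.898 rad (108.7°).
Interpolate at f = 1/2 with slerp weights a = sin((1−f)δ)/sin δ ≈ 0.858, b = sin(fδ)/sin δ ≈ 0.858.
p = a·p₁ + b·p₂ ≈ (0.705, 0.266, -0.658); φ = arcsin(p_z) ≈ -41.11°, λ = atan2(p_y, p_x) ≈ 20.64°.

≈ lat -41°, lon 21°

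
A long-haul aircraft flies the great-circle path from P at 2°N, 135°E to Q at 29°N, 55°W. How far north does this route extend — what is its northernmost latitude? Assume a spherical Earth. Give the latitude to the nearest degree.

The great circle lies in the plane with unit normal n̂ = (p₁ × p₂)/|p₁ × p₂|.
Here n̂_z ≈ +0.283; the vertex latitude is φ_max = arccos|n̂_z| ≈ 73.6°.

≈ 74°N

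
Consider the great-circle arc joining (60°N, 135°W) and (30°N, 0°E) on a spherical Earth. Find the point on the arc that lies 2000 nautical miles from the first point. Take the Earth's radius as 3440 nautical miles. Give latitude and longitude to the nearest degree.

From cos δ = sin φ₁ sin φ₂ + cos φ₁ cos φ₂ cos Δλ, the central angle is δ ≈ 1.444 rad (82.7°). The total great-circle distance is δ·R ≈ 1.444 × 3440 ≈ 4966 nmi, so the target fraction is f = 2000/4966 ≈ 0.403.
Interpolate at f ≈ 0.403 with slerp weights a = sin((1−f)δ)/sin δ ≈ 0.765, b = sin(fδ)/sin δ ≈ 0.554.
p = a·p₁ + b·p₂ ≈ (0.209, -0.271, 0.940); φ = arcsin(p_z) ≈ 70.01°, λ = atan2(p_y, p_x) ≈ -52.34°.

≈ (70°N, 52°W)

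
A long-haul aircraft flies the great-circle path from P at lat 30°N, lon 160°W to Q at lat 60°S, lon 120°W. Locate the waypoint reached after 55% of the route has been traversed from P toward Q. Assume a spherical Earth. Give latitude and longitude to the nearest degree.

≈ lat 20°S, lon 144°W

From cos δ = sin φ₁ sin φ₂ + cos φ₁ cos φ₂ cos Δλ, the central angle is δ ≈ 1.672 rad (95.8°).
Interpolate at f = 0.55 with slerp weights a = sin((1−f)δ)/sin δ ≈ 0.687, b = sin(fδ)/sin δ ≈ 0.800.
p = a·p₁ + b·p₂ ≈ (-0.759, -0.550, -0.349); φ = arcsin(p_z) ≈ -20.42°, λ = atan2(p_y, p_x) ≈ -144.09°.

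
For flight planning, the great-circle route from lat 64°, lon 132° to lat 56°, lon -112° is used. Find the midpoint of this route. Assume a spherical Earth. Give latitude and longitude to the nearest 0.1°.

≈ lat 72.7°, lon -159.0°

Convert each endpoint to a unit vector on the sphere (x = cos φ cos λ, y = cos φ sin λ, z = sin φ).
The central angle between the endpoints is δ = arccos(p₁·p₂) ≈ 0.879 rad (50.4°).
Interpolate at f = 1/2 with slerp weights a = sin((1−f)δ)/sin δ ≈ 0.553, b = sin(fδ)/sin δ ≈ 0.553.
p = a·p₁ + b·p₂ ≈ (-0.278, -0.106, 0.955); φ = arcsin(p_z) ≈ 72.69°, λ = atan2(p_y, p_x) ≈ -159.03°.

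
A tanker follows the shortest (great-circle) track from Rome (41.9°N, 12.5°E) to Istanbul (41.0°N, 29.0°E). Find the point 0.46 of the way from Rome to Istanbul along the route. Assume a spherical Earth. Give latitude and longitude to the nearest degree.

≈ 42°N, 20°E

Convert each endpoint to a unit vector on the sphere (x = cos φ cos λ, y = cos φ sin λ, z = sin φ).
The central angle between the endpoints is δ = arccos(p₁·p₂) ≈ 0.216 rad (12.4°).
Interpolate at f = 0.46 with slerp weights a = sin((1−f)δ)/sin δ ≈ 0.543, b = sin(fδ)/sin δ ≈ 0.463.
p = a·p₁ + b·p₂ ≈ (0.700, 0.257, 0.666); φ = arcsin(p_z) ≈ 41.78°, λ = atan2(p_y, p_x) ≈ 20.15°.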